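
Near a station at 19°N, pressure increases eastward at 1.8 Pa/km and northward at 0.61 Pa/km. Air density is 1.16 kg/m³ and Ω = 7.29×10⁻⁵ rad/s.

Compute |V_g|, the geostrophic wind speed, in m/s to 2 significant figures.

35 m/s

Coriolis parameter at 19°N:
f = 2Ω sin φ = 2 × 7.29×10⁻⁵ × sin 19° = 4.75×10⁻⁵ s⁻¹
Component geostrophic relations (x east, y north):
u_g = −(1/(fρ)) ∂P/∂y,  v_g = (1/(fρ)) ∂P/∂x
u_g = −(0.61×10⁻³)/(4.75×10⁻⁵ × 1.16) = −11.1 m/s;  v_g = (1.8×10⁻³)/(4.75×10⁻⁵ × 1.16) = 32.7 m/s
|V_g| = √(u_g² + v_g²) = 34.5 m/s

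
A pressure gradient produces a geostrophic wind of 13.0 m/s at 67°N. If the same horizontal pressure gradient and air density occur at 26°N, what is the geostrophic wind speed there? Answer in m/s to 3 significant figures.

27.3 m/s

With the same pressure gradient and density, V_g ∝ 1/f ∝ 1/sin φ.
V₂ = V₁ · sin φ₁ / sin φ₂ = 13.0 × sin 67° / sin 26°
V₂ = 13.0 × 0.9205/0.4384 = 27.3 m/s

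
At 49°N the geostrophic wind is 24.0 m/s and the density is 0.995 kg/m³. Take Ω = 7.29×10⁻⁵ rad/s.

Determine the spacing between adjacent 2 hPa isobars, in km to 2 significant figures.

Coriolis parameter at 49°N:
f = 2Ω sin φ = 2 × 7.29×10⁻⁵ × sin 49° = 1.10×10⁻⁴ s⁻¹
Geostrophic balance rearranged: |∂P/∂n| = f ρ V_g
|∂P/∂n| = 1.10×10⁻⁴ × 0.995 × 24.0 = 2.63×10⁻³ Pa/m
Isobar spacing: Δn = ΔP/|∂P/∂n| = 200 Pa / 2.63×10⁻³ Pa/m = 76113 m ≈ 76 km

76 km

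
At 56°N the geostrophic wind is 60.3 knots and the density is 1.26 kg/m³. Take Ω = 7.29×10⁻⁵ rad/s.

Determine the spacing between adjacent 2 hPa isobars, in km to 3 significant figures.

Coriolis parameter at 56°N:
f = 2Ω sin φ = 2 × 7.29×10⁻⁵ × sin 56° = 1.21×10⁻⁴ s⁻¹
Wind speed in SI: 60.3 knots = 31.0 m/s
Geostrophic balance rearranged: |∂P/∂n| = f ρ V_g
|∂P/∂n| = 1.21×10⁻⁴ × 1.26 × 31.0 = 4.72×10⁻³ Pa/m
Isobar spacing: Δn = ΔP/|∂P/∂n| = 200 Pa / 4.72×10⁻³ Pa/m = 42332 m ≈ 42.3 km

42.3 km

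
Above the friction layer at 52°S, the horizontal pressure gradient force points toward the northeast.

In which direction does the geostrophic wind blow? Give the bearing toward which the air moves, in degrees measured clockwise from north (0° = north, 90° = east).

The pressure-gradient force points toward the northeast (bearing 045°).
Geostrophic balance: in the Southern Hemisphere the Coriolis force deflects motion to the left, so the geostrophic wind blows 90° to the left of the pressure-gradient force (low pressure on the right).
Rotating 045° by 90° counterclockwise gives 315° — the wind blows toward the northwest.

315°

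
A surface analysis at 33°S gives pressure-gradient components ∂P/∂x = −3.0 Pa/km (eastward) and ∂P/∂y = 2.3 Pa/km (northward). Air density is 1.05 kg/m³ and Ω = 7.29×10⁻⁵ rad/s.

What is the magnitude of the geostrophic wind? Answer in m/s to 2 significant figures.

45 m/s

Coriolis parameter at 33°S:
f = 2Ω sin φ = 2 × 7.29×10⁻⁵ × sin 33° = 7.94×10⁻⁵ s⁻¹
In the Southern Hemisphere f is negative: f = −7.94×10⁻⁵ s⁻¹.
Component geostrophic relations (x east, y north):
u_g = −(1/(fρ)) ∂P/∂y,  v_g = (1/(fρ)) ∂P/∂x
u_g = −(2.3×10⁻³)/(−7.94×10⁻⁵ × 1.05) = 27.6 m/s;  v_g = (−3.0×10⁻³)/(−7.94×10⁻⁵ × 1.05) = 36.0 m/s
|V_g| = √(u_g² + v_g²) = 45.3 m/s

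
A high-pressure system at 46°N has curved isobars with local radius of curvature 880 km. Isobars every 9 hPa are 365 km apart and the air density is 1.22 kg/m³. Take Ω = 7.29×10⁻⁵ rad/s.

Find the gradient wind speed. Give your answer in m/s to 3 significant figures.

Coriolis parameter at 46°N:
f = 2Ω sin φ = 2 × 7.29×10⁻⁵ × sin 46° = 1.05×10⁻⁴ s⁻¹
Pressure gradient: |∂P/∂n| = 900 Pa / 365000 m = 2.47×10⁻³ Pa/m
Geostrophic speed: V_g = |∂P/∂n|/(fρ) = 2.47×10⁻³/(1.05×10⁻⁴ × 1.22) = 19.3 m/s
Around a high, pressure-gradient force acts outward with centrifugal, so Coriolis balances both:
fV = (1/ρ)|∂P/∂n| + V²/R  →  V² − fR·V + fR·V_g = 0
With fR = 1.05×10⁻⁴ × 880×10³ m = 92.3 m/s:
V = [fR − √((fR)² − 4 fR V_g)]/2 = [92.3 − √(92.3² − 4×92.3×19.3)]/2 = 27.4 m/s
Supergeostrophic (V > V_g = 19.3 m/s), as expected around a high.

27.4 m/s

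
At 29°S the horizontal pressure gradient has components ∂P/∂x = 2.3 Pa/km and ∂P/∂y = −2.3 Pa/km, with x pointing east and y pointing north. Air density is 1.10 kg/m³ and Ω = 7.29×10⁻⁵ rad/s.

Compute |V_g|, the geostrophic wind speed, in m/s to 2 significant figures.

42 m/s

Coriolis parameter at 29°S:
f = 2Ω sin φ = 2 × 7.29×10⁻⁵ × sin 29° = 7.07×10⁻⁵ s⁻¹
In the Southern Hemisphere f is negative: f = −7.07×10⁻⁵ s⁻¹.
Component geostrophic relations (x east, y north):
u_g = −(1/(fρ)) ∂P/∂y,  v_g = (1/(fρ)) ∂P/∂x
u_g = −(−2.3×10⁻³)/(−7.07×10⁻⁵ × 1.10) = −29.6 m/s;  v_g = (2.3×10⁻³)/(−7.07×10⁻⁵ × 1.10) = −29.6 m/s
|V_g| = √(u_g² + v_g²) = 41.8 m/s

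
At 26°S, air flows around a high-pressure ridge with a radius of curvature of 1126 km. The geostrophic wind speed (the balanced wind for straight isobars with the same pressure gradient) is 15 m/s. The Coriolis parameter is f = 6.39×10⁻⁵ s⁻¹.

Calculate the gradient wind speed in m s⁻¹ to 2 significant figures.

21 m s⁻¹

Around a high, pressure-gradient force acts outward with centrifugal, so Coriolis balances both:
fV = (1/ρ)|∂P/∂n| + V²/R  →  V² − fR·V + fR·V_g = 0
With fR = 6.39×10⁻⁵ × 1126×10³ m = 72.0 m/s:
V = [fR − √((fR)² − 4 fR V_g)]/2 = [72.0 − √(72.0² − 4×72.0×15)]/2 = 21.3 m/s
Supergeostrophic (V > V_g = 15 m/s), as expected around a high.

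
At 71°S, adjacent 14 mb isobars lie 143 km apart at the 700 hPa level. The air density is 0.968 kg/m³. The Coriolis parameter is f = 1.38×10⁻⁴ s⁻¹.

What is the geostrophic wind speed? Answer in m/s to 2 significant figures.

73 m/s

Pressure gradient: |∂P/∂n| = 1400 Pa / 143000 m = 9.79×10⁻³ Pa/m
Geostrophic balance (pressure-gradient force = Coriolis force):
V_g = (1/(fρ)) |∂P/∂n| = 9.79×10⁻³ / (1.38×10⁻⁴ × 0.968) = 73.3 m/s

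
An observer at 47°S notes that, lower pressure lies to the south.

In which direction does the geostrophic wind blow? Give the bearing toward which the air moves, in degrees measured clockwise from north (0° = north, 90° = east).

The pressure-gradient force points toward the south (bearing 180°).
Geostrophic balance: in the Southern Hemisphere the Coriolis force deflects motion to the left, so the geostrophic wind blows 90° to the left of the pressure-gradient force (low pressure on the right).
Rotating 180° by 90° counterclockwise gives 090° — the wind blows toward the east.

090°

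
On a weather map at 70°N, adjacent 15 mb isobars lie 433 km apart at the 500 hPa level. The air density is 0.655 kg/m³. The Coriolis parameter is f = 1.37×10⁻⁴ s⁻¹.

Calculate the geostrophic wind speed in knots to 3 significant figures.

75.0 knots

Pressure gradient: |∂P/∂n| = 1500 Pa / 433000 m = 3.46×10⁻³ Pa/m
Geostrophic balance (pressure-gradient force = Coriolis force):
V_g = (1/(fρ)) |∂P/∂n| = 3.46×10⁻³ / (1.37×10⁻⁴ × 0.655) = 38.6 m/s
Converting: 38.6 m/s × 1.944 = 75.0 knots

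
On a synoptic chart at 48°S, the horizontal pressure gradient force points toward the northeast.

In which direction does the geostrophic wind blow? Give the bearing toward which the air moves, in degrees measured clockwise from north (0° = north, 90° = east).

315°

The pressure-gradient force points toward the northeast (bearing 045°).
Geostrophic balance: in the Southern Hemisphere the Coriolis force deflects motion to the left, so the geostrophic wind blows 90° to the left of the pressure-gradient force (low pressure on the right).
Rotating 045° by 90° counterclockwise gives 315° — the wind blows toward the northwest.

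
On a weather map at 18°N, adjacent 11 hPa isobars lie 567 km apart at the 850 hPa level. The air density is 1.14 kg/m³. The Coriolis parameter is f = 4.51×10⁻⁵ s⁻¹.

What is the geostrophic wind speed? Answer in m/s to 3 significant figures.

Pressure gradient: |∂P/∂n| = 1100 Pa / 567000 m = 1.94×10⁻³ Pa/m
Geostrophic balance (pressure-gradient force = Coriolis force):
V_g = (1/(fρ)) |∂P/∂n| = 1.94×10⁻³ / (4.51×10⁻⁵ × 1.14) = 37.7 m/s

37.7 m/s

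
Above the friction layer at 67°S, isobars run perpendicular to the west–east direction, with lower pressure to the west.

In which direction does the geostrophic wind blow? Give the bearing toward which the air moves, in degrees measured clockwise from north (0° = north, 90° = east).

180°

The pressure-gradient force points toward the west (bearing 270°).
Geostrophic balance: in the Southern Hemisphere the Coriolis force deflects motion to the left, so the geostrophic wind blows 90° to the left of the pressure-gradient force (low pressure on the right).
Rotating 270° by 90° counterclockwise gives 180° — the wind blows toward the south.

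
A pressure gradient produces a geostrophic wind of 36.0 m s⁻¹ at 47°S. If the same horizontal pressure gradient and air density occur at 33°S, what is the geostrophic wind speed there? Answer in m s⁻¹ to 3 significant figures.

48.3 m s⁻¹

With the same pressure gradient and density, V_g ∝ 1/f ∝ 1/sin φ.
V₂ = V₁ · sin φ₁ / sin φ₂ = 36.0 × sin 47° / sin 33°
V₂ = 36.0 × 0.7314/0.5446 = 48.3 m s⁻¹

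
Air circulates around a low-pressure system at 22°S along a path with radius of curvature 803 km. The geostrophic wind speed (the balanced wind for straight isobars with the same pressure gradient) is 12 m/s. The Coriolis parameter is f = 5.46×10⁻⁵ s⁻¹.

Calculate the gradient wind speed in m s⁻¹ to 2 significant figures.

Around a low, centrifugal force acts outward with Coriolis, so pressure-gradient force balances both:
(1/ρ)|∂P/∂n| = fV + V²/R  →  V² + fR·V − fR·V_g = 0
With fR = 5.46×10⁻⁵ × 803×10³ m = 43.8 m/s:
V = [−fR + √((fR)² + 4 fR V_g)]/2 = [−43.8 + √(43.8² + 4×43.8×12)]/2 = 9.81 m/s
Subgeostrophic (V < V_g = 12 m/s), as expected around a low.

9.8 m s⁻¹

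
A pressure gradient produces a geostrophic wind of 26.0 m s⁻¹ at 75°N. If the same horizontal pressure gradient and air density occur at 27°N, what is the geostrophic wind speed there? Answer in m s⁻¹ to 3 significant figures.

55.3 m s⁻¹

With the same pressure gradient and density, V_g ∝ 1/f ∝ 1/sin φ.
V₂ = V₁ · sin φ₁ / sin φ₂ = 26.0 × sin 75° / sin 27°
V₂ = 26.0 × 0.9659/0.4540 = 55.3 m s⁻¹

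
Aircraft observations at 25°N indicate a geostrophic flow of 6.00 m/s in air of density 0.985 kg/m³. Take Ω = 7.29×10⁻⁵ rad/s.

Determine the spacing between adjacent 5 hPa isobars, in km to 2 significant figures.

Coriolis parameter at 25°N:
f = 2Ω sin φ = 2 × 7.29×10⁻⁵ × sin 25° = 6.16×10⁻⁵ s⁻¹
Geostrophic balance rearranged: |∂P/∂n| = f ρ V_g
|∂P/∂n| = 6.16×10⁻⁵ × 0.985 × 6.00 = 3.64×10⁻⁴ Pa/m
Isobar spacing: Δn = ΔP/|∂P/∂n| = 500 Pa / 3.64×10⁻⁴ Pa/m = 1373020 m ≈ 1400 km

1400 km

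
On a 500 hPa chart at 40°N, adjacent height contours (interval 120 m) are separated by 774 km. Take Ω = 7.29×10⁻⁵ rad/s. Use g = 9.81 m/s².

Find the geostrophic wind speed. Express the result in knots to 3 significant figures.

31.5 knots

Coriolis parameter at 40°N:
f = 2Ω sin φ = 2 × 7.29×10⁻⁵ × sin 40° = 9.37×10⁻⁵ s⁻¹
Height gradient: |∂Z/∂n| = 120 m / 774000 m = 1.55×10⁻⁴
On a pressure surface, geostrophic balance gives V_g = (g/f)|∂Z/∂n|:
V_g = 9.81 × 1.55×10⁻⁴ / 9.37×10⁻⁵ = 16.2 m/s
Converting: 16.2 m/s × 1.944 = 31.5 knots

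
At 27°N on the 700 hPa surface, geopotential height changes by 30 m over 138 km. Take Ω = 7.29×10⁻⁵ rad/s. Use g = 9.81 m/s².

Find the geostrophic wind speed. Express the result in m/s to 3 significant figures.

Coriolis parameter at 27°N:
f = 2Ω sin φ = 2 × 7.29×10⁻⁵ × sin 27° = 6.62×10⁻⁵ s⁻¹
Height gradient: |∂Z/∂n| = 30 m / 138000 m = 2.17×10⁻⁴
On a pressure surface, geostrophic balance gives V_g = (g/f)|∂Z/∂n|:
V_g = 9.81 × 2.17×10⁻⁴ / 6.62×10⁻⁵ = 32.2 m/s

32.2 m/s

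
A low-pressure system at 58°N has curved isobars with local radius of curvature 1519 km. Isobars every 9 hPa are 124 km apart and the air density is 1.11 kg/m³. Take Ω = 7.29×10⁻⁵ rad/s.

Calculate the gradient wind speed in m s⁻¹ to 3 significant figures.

43.0 m s⁻¹

Coriolis parameter at 58°N:
f = 2Ω sin φ = 2 × 7.29×10⁻⁵ × sin 58° = 1.24×10⁻⁴ s⁻¹
Pressure gradient: |∂P/∂n| = 900 Pa / 124000 m = 7.26×10⁻³ Pa/m
Geostrophic speed: V_g = |∂P/∂n|/(fρ) = 7.26×10⁻³/(1.24×10⁻⁴ × 1.11) = 52.9 m/s
Around a low, centrifugal force acts outward with Coriolis, so pressure-gradient force balances both:
(1/ρ)|∂P/∂n| = fV + V²/R  →  V² + fR·V − fR·V_g = 0
With fR = 1.24×10⁻⁴ × 1519×10³ m = 188 m/s:
V = [−fR + √((fR)² + 4 fR V_g)]/2 = [−188 + √(188² + 4×188×52.9)]/2 = 43 m/s
Subgeostrophic (V < V_g = 52.9 m/s), as expected around a low.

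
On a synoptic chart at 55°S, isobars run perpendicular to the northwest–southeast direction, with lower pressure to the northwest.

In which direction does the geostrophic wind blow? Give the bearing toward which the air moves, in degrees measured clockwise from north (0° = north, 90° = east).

The pressure-gradient force points toward the northwest (bearing 315°).
Geostrophic balance: in the Southern Hemisphere the Coriolis force deflects motion to the left, so the geostrophic wind blows 90° to the left of the pressure-gradient force (low pressure on the right).
Rotating 315° by 90° counterclockwise gives 225° — the wind blows toward the southwest.

225°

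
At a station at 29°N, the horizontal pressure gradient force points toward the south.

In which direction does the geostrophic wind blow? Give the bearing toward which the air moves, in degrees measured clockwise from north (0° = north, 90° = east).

270°

The pressure-gradient force points toward the south (bearing 180°).
Geostrophic balance: in the Northern Hemisphere the Coriolis force deflects motion to the right, so the geostrophic wind blows 90° to the right of the pressure-gradient force (low pressure on the left).
Rotating 180° by 90° clockwise gives 270° — the wind blows toward the west.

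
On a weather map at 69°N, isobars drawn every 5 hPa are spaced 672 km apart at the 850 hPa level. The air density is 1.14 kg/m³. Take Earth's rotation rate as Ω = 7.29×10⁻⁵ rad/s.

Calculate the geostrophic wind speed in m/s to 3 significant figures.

4.79 m/s

Coriolis parameter at 69°N:
f = 2Ω sin φ = 2 × 7.29×10⁻⁵ × sin 69° = 1.36×10⁻⁴ s⁻¹
Pressure gradient: |∂P/∂n| = 500 Pa / 672000 m = 7.44×10⁻⁴ Pa/m
Geostrophic balance (pressure-gradient force = Coriolis force):
V_g = (1/(fρ)) |∂P/∂n| = 7.44×10⁻⁴ / (1.36×10⁻⁴ × 1.14) = 4.79 m/s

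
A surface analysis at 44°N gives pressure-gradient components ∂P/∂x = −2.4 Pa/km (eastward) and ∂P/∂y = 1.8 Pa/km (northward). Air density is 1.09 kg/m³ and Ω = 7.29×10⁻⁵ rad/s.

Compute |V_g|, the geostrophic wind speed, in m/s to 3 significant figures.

27.2 m/s

Coriolis parameter at 44°N:
f = 2Ω sin φ = 2 × 7.29×10⁻⁵ × sin 44° = 1.01×10⁻⁴ s⁻¹
Component geostrophic relations (x east, y north):
u_g = −(1/(fρ)) ∂P/∂y,  v_g = (1/(fρ)) ∂P/∂x
u_g = −(1.8×10⁻³)/(1.01×10⁻⁴ × 1.09) = −16.3 m/s;  v_g = (−2.4×10⁻³)/(1.01×10⁻⁴ × 1.09) = −21.7 m/s
|V_g| = √(u_g² + v_g²) = 27.2 m/s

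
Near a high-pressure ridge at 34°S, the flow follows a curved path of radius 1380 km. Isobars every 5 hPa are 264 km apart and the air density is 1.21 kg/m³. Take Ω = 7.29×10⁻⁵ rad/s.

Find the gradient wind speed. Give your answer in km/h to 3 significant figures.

88.4 km/h

Coriolis parameter at 34°S:
f = 2Ω sin φ = 2 × 7.29×10⁻⁵ × sin 34° = 8.15×10⁻⁵ s⁻¹
Pressure gradient: |∂P/∂n| = 500 Pa / 264000 m = 1.89×10⁻³ Pa/m
Geostrophic speed: V_g = |∂P/∂n|/(fρ) = 1.89×10⁻³/(8.15×10⁻⁵ × 1.21) = 19.2 m/s
Around a high, pressure-gradient force acts outward with centrifugal, so Coriolis balances both:
fV = (1/ρ)|∂P/∂n| + V²/R  →  V² − fR·V + fR·V_g = 0
With fR = 8.15×10⁻⁵ × 1380×10³ m = 113 m/s:
V = [fR − √((fR)² − 4 fR V_g)]/2 = [113 − √(113² − 4×113×19.2)]/2 = 24.6 m/s
Supergeostrophic (V > V_g = 19.2 m/s), as expected around a high.
Converting: 24.6 m/s × 3.6 = 88.4 km/h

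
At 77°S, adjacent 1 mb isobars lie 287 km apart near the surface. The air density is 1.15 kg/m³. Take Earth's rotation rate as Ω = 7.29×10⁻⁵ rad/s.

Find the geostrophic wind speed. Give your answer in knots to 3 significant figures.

Coriolis parameter at 77°S:
f = 2Ω sin φ = 2 × 7.29×10⁻⁵ × sin 77° = 1.42×10⁻⁴ s⁻¹
Pressure gradient: |∂P/∂n| = 100 Pa / 287000 m = 3.48×10⁻⁴ Pa/m
Geostrophic balance (pressure-gradient force = Coriolis force):
V_g = (1/(fρ)) |∂P/∂n| = 3.48×10⁻⁴ / (1.42×10⁻⁴ × 1.15) = 2.13 m/s
Converting: 2.13 m/s × 1.944 = 4.15 knots

4.15 knots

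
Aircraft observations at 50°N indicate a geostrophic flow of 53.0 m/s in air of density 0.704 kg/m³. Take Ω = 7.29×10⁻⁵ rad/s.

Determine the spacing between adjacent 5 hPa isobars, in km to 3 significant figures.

Coriolis parameter at 50°N:
f = 2Ω sin φ = 2 × 7.29×10⁻⁵ × sin 50° = 1.12×10⁻⁴ s⁻¹
Geostrophic balance rearranged: |∂P/∂n| = f ρ V_g
|∂P/∂n| = 1.12×10⁻⁴ × 0.704 × 53.0 = 4.17×10⁻³ Pa/m
Isobar spacing: Δn = ΔP/|∂P/∂n| = 500 Pa / 4.17×10⁻³ Pa/m = 119980 m ≈ 120 km

120 km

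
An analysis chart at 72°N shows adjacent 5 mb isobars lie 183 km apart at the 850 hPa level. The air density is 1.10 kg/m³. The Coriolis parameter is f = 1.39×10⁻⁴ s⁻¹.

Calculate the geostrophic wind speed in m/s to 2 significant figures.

Pressure gradient: |∂P/∂n| = 500 Pa / 183000 m = 2.73×10⁻³ Pa/m
Geostrophic balance (pressure-gradient force = Coriolis force):
V_g = (1/(fρ)) |∂P/∂n| = 2.73×10⁻³ / (1.39×10⁻⁴ × 1.10) = 17.9 m/s

18 m/s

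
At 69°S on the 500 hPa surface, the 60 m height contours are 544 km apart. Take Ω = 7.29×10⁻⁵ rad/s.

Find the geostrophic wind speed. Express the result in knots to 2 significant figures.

15 knots

Coriolis parameter at 69°S:
f = 2Ω sin φ = 2 × 7.29×10⁻⁵ × sin 69° = 1.36×10⁻⁴ s⁻¹
Height gradient: |∂Z/∂n| = 60 m / 544000 m = 1.10×10⁻⁴
On a pressure surface, geostrophic balance gives V_g = (g/f)|∂Z/∂n|:
V_g = 9.81 × 1.10×10⁻⁴ / 1.36×10⁻⁴ = 7.95 m/s
Converting: 7.95 m/s × 1.944 = 15 knots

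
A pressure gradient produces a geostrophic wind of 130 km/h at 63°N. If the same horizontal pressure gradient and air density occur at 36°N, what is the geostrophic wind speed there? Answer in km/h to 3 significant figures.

197 km/h

With the same pressure gradient and density, V_g ∝ 1/f ∝ 1/sin φ.
V₂ = V₁ · sin φ₁ / sin φ₂ = 130 × sin 63° / sin 36°
V₂ = 130 × 0.8910/0.5878 = 197 km/h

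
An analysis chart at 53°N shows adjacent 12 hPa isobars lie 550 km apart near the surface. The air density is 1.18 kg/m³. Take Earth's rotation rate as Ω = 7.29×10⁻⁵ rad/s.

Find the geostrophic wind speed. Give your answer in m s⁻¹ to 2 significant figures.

16 m s⁻¹

Coriolis parameter at 53°N:
f = 2Ω sin φ = 2 × 7.29×10⁻⁵ × sin 53° = 1.16×10⁻⁴ s⁻¹
Pressure gradient: |∂P/∂n| = 1200 Pa / 550000 m = 2.18×10⁻³ Pa/m
Geostrophic balance (pressure-gradient force = Coriolis force):
V_g = (1/(fρ)) |∂P/∂n| = 2.18×10⁻³ / (1.16×10⁻⁴ × 1.18) = 15.9 m/s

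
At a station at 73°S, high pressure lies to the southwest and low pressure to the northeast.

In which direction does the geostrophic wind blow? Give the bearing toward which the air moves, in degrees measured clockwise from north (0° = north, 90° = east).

The pressure-gradient force points toward the northeast (bearing 045°).
Geostrophic balance: in the Southern Hemisphere the Coriolis force deflects motion to the left, so the geostrophic wind blows 90° to the left of the pressure-gradient force (low pressure on the right).
Rotating 045° by 90° counterclockwise gives 315° — the wind blows toward the northwest.

315°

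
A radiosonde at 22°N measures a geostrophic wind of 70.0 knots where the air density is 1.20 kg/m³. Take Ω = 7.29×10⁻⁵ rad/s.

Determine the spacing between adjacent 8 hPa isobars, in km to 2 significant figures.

Coriolis parameter at 22°N:
f = 2Ω sin φ = 2 × 7.29×10⁻⁵ × sin 22° = 5.46×10⁻⁵ s⁻¹
Wind speed in SI: 70.0 knots = 36.0 m/s
Geostrophic balance rearranged: |∂P/∂n| = f ρ V_g
|∂P/∂n| = 5.46×10⁻⁵ × 1.20 × 36.0 = 2.36×10⁻³ Pa/m
Isobar spacing: Δn = ΔP/|∂P/∂n| = 800 Pa / 2.36×10⁻³ Pa/m = 338953 m ≈ 340 km

340 km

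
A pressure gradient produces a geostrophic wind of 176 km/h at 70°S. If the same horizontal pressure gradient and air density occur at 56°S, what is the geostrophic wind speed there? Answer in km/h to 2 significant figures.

With the same pressure gradient and density, V_g ∝ 1/f ∝ 1/sin φ.
V₂ = V₁ · sin φ₁ / sin φ₂ = 176 × sin 70° / sin 56°
V₂ = 176 × 0.9397/0.8290 = 200 km/h

200 km/h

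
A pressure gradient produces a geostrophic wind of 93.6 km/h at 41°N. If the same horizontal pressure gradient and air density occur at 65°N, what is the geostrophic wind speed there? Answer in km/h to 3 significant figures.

With the same pressure gradient and density, V_g ∝ 1/f ∝ 1/sin φ.
V₂ = V₁ · sin φ₁ / sin φ₂ = 93.6 × sin 41° / sin 65°
V₂ = 93.6 × 0.6561/0.9063 = 67.8 km/h

67.8 km/h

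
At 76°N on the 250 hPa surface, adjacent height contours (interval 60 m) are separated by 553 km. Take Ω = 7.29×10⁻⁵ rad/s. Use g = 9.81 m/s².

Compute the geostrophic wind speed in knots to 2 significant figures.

Coriolis parameter at 76°N:
f = 2Ω sin φ = 2 × 7.29×10⁻⁵ × sin 76° = 1.41×10⁻⁴ s⁻¹
Height gradient: |∂Z/∂n| = 60 m / 553000 m = 1.08×10⁻⁴
On a pressure surface, geostrophic balance gives V_g = (g/f)|∂Z/∂n|:
V_g = 9.81 × 1.08×10⁻⁴ / 1.41×10⁻⁴ = 7.52 m/s
Converting: 7.52 m/s × 1.944 = 15 knots

15 knots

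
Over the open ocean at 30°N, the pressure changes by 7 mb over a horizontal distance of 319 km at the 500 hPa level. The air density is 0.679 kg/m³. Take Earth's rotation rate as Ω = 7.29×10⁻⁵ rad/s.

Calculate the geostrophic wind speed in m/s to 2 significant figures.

44 m/s

Coriolis parameter at 30°N:
f = 2Ω sin φ = 2 × 7.29×10⁻⁵ × sin 30° = 7.29×10⁻⁵ s⁻¹
Pressure gradient: |∂P/∂n| = 700 Pa / 319000 m = 2.19×10⁻³ Pa/m
Geostrophic balance (pressure-gradient force = Coriolis force):
V_g = (1/(fρ)) |∂P/∂n| = 2.19×10⁻³ / (7.29×10⁻⁵ × 0.679) = 44.3 m/s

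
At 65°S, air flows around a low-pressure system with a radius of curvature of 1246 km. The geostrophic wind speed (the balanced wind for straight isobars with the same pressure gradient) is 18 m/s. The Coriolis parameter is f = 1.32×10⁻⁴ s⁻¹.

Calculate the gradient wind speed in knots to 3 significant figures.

31.8 knots

Around a low, centrifugal force acts outward with Coriolis, so pressure-gradient force balances both:
(1/ρ)|∂P/∂n| = fV + V²/R  →  V² + fR·V − fR·V_g = 0
With fR = 1.32×10⁻⁴ × 1246×10³ m = 164 m/s:
V = [−fR + √((fR)² + 4 fR V_g)]/2 = [−164 + √(164² + 4×164×18)]/2 = 16.4 m/s
Subgeostrophic (V < V_g = 18 m/s), as expected around a low.
Converting: 16.4 m/s × 1.944 = 31.8 knots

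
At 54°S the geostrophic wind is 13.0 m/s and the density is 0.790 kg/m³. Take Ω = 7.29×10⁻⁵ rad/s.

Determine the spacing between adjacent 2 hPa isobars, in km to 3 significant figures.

165 km

Coriolis parameter at 54°S:
f = 2Ω sin φ = 2 × 7.29×10⁻⁵ × sin 54° = 1.18×10⁻⁴ s⁻¹
Geostrophic balance rearranged: |∂P/∂n| = f ρ V_g
|∂P/∂n| = 1.18×10⁻⁴ × 0.790 × 13.0 = 1.21×10⁻³ Pa/m
Isobar spacing: Δn = ΔP/|∂P/∂n| = 200 Pa / 1.21×10⁻³ Pa/m = 165099 m ≈ 165 km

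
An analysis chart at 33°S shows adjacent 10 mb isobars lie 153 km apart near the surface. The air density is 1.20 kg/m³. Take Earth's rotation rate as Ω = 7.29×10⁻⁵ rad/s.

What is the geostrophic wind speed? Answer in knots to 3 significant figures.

133 knots

Coriolis parameter at 33°S:
f = 2Ω sin φ = 2 × 7.29×10⁻⁵ × sin 33° = 7.94×10⁻⁵ s⁻¹
Pressure gradient: |∂P/∂n| = 1000 Pa / 153000 m = 6.54×10⁻³ Pa/m
Geostrophic balance (pressure-gradient force = Coriolis force):
V_g = (1/(fρ)) |∂P/∂n| = 6.54×10⁻³ / (7.94×10⁻⁵ × 1.20) = 68.6 m/s
Converting: 68.6 m/s × 1.944 = 133 knots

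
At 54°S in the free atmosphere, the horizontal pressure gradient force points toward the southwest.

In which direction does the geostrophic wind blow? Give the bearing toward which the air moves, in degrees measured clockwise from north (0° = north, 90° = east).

The pressure-gradient force points toward the southwest (bearing 225°).
Geostrophic balance: in the Southern Hemisphere the Coriolis force deflects motion to the left, so the geostrophic wind blows 90° to the left of the pressure-gradient force (low pressure on the right).
Rotating 225° by 90° counterclockwise gives 135° — the wind blows toward the southeast.

135°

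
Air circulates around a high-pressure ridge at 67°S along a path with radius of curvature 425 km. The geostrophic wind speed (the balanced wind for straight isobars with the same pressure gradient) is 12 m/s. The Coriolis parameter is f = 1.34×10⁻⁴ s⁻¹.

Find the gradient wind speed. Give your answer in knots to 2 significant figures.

33 knots

Around a high, pressure-gradient force acts outward with centrifugal, so Coriolis balances both:
fV = (1/ρ)|∂P/∂n| + V²/R  →  V² − fR·V + fR·V_g = 0
With fR = 1.34×10⁻⁴ × 425×10³ m = 57.0 m/s:
V = [fR − √((fR)² − 4 fR V_g)]/2 = [57.0 − √(57.0² − 4×57.0×12)]/2 = 17.2 m/s
Supergeostrophic (V > V_g = 12 m/s), as expected around a high.
Converting: 17.2 m/s × 1.944 = 33 knots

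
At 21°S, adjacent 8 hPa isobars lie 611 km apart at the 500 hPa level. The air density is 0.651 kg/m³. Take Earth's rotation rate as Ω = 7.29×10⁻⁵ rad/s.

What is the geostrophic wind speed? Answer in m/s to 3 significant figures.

38.5 m/s

Coriolis parameter at 21°S:
f = 2Ω sin φ = 2 × 7.29×10⁻⁵ × sin 21° = 5.23×10⁻⁵ s⁻¹
Pressure gradient: |∂P/∂n| = 800 Pa / 611000 m = 1.31×10⁻³ Pa/m
Geostrophic balance (pressure-gradient force = Coriolis force):
V_g = (1/(fρ)) |∂P/∂n| = 1.31×10⁻³ / (5.23×10⁻⁵ × 0.651) = 38.5 m/s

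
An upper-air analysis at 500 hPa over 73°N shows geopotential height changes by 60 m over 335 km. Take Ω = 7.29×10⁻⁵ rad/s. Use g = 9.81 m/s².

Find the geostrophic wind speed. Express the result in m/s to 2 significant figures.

13 m/s

Coriolis parameter at 73°N:
f = 2Ω sin φ = 2 × 7.29×10⁻⁵ × sin 73° = 1.39×10⁻⁴ s⁻¹
Height gradient: |∂Z/∂n| = 60 m / 335000 m = 1.79×10⁻⁴
On a pressure surface, geostrophic balance gives V_g = (g/f)|∂Z/∂n|:
V_g = 9.81 × 1.79×10⁻⁴ / 1.39×10⁻⁴ = 12.6 m/s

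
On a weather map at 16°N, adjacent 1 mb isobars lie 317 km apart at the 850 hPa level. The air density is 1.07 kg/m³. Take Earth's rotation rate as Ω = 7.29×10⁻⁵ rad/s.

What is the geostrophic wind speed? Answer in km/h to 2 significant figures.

Coriolis parameter at 16°N:
f = 2Ω sin φ = 2 × 7.29×10⁻⁵ × sin 16° = 4.02×10⁻⁵ s⁻¹
Pressure gradient: |∂P/∂n| = 100 Pa / 317000 m = 3.15×10⁻⁴ Pa/m
Geostrophic balance (pressure-gradient force = Coriolis force):
V_g = (1/(fρ)) |∂P/∂n| = 3.15×10⁻⁴ / (4.02×10⁻⁵ × 1.07) = 7.34 m/s
Converting: 7.34 m/s × 3.6 = 26 km/h

26 km/h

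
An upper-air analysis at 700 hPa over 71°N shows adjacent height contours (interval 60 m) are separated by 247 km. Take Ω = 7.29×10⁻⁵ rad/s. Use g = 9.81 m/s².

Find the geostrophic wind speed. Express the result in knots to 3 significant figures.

33.6 knots

Coriolis parameter at 71°N:
f = 2Ω sin φ = 2 × 7.29×10⁻⁵ × sin 71° = 1.38×10⁻⁴ s⁻¹
Height gradient: |∂Z/∂n| = 60 m / 247000 m = 2.43×10⁻⁴
On a pressure surface, geostrophic balance gives V_g = (g/f)|∂Z/∂n|:
V_g = 9.81 × 2.43×10⁻⁴ / 1.38×10⁻⁴ = 17.3 m/s
Converting: 17.3 m/s × 1.944 = 33.6 knots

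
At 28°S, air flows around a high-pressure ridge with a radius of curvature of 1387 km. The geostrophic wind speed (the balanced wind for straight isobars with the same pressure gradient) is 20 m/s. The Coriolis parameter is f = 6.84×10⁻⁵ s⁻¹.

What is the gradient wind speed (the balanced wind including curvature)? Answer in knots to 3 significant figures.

Around a high, pressure-gradient force acts outward with centrifugal, so Coriolis balances both:
fV = (1/ρ)|∂P/∂n| + V²/R  →  V² − fR·V + fR·V_g = 0
With fR = 6.84×10⁻⁵ × 1387×10³ m = 94.9 m/s:
V = [fR − √((fR)² − 4 fR V_g)]/2 = [94.9 − √(94.9² − 4×94.9×20)]/2 = 28.7 m/s
Supergeostrophic (V > V_g = 20 m/s), as expected around a high.
Converting: 28.7 m/s × 1.944 = 55.7 knots

55.7 knots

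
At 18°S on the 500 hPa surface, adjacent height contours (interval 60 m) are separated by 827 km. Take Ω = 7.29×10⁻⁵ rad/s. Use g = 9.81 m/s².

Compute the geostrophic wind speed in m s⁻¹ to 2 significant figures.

16 m s⁻¹

Coriolis parameter at 18°S:
f = 2Ω sin φ = 2 × 7.29×10⁻⁵ × sin 18° = 4.51×10⁻⁵ s⁻¹
Height gradient: |∂Z/∂n| = 60 m / 827000 m = 7.26×10⁻⁵
On a pressure surface, geostrophic balance gives V_g = (g/f)|∂Z/∂n|:
V_g = 9.81 × 7.26×10⁻⁵ / 4.51×10⁻⁵ = 15.8 m/s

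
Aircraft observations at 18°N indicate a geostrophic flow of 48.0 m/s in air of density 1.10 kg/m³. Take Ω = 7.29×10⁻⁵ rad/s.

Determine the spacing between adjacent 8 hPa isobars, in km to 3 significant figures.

Coriolis parameter at 18°N:
f = 2Ω sin φ = 2 × 7.29×10⁻⁵ × sin 18° = 4.51×10⁻⁵ s⁻¹
Geostrophic balance rearranged: |∂P/∂n| = f ρ V_g
|∂P/∂n| = 4.51×10⁻⁵ × 1.10 × 48.0 = 2.38×10⁻³ Pa/m
Isobar spacing: Δn = ΔP/|∂P/∂n| = 800 Pa / 2.38×10⁻³ Pa/m = 336292 m ≈ 336 km

336 km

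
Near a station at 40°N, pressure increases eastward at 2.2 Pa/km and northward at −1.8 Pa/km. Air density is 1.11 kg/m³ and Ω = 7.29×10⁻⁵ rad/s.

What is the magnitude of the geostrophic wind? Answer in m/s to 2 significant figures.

Coriolis parameter at 40°N:
f = 2Ω sin φ = 2 × 7.29×10⁻⁵ × sin 40° = 9.37×10⁻⁵ s⁻¹
Component geostrophic relations (x east, y north):
u_g = −(1/(fρ)) ∂P/∂y,  v_g = (1/(fρ)) ∂P/∂x
u_g = −(−1.8×10⁻³)/(9.37×10⁻⁵ × 1.11) = 17.3 m/s;  v_g = (2.2×10⁻³)/(9.37×10⁻⁵ × 1.11) = 21.1 m/s
|V_g| = √(u_g² + v_g²) = 27.3 m/s

27 m/s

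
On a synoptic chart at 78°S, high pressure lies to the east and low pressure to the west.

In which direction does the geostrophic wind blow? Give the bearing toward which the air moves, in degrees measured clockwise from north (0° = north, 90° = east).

180°

The pressure-gradient force points toward the west (bearing 270°).
Geostrophic balance: in the Southern Hemisphere the Coriolis force deflects motion to the left, so the geostrophic wind blows 90° to the left of the pressure-gradient force (low pressure on the right).
Rotating 270° by 90° counterclockwise gives 180° — the wind blows toward the south.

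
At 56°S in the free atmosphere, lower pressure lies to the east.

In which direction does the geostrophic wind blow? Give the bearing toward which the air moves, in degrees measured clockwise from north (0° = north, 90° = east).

000°

The pressure-gradient force points toward the east (bearing 090°).
Geostrophic balance: in the Southern Hemisphere the Coriolis force deflects motion to the left, so the geostrophic wind blows 90° to the left of the pressure-gradient force (low pressure on the right).
Rotating 090° by 90° counterclockwise gives 000° — the wind blows toward the north.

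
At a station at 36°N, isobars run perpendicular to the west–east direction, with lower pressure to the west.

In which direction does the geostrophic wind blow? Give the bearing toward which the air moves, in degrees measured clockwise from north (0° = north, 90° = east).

000°

The pressure-gradient force points toward the west (bearing 270°).
Geostrophic balance: in the Northern Hemisphere the Coriolis force deflects motion to the right, so the geostrophic wind blows 90° to the right of the pressure-gradient force (low pressure on the left).
Rotating 270° by 90° clockwise gives 000° — the wind blows toward the north.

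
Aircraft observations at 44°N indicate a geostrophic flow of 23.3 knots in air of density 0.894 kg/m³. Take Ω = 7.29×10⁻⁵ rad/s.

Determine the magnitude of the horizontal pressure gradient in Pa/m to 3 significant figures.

Coriolis parameter at 44°N:
f = 2Ω sin φ = 2 × 7.29×10⁻⁵ × sin 44° = 1.01×10⁻⁴ s⁻¹
Wind speed in SI: 23.3 knots = 12.0 m/s
Geostrophic balance rearranged: |∂P/∂n| = f ρ V_g
|∂P/∂n| = 1.01×10⁻⁴ × 0.894 × 12.0 = 1.09×10⁻³ Pa/m

1.09×10⁻³ Pa/m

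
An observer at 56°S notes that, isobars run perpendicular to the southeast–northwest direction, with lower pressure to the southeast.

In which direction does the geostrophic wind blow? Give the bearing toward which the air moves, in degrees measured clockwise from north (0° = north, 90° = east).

The pressure-gradient force points toward the southeast (bearing 135°).
Geostrophic balance: in the Southern Hemisphere the Coriolis force deflects motion to the left, so the geostrophic wind blows 90° to the left of the pressure-gradient force (low pressure on the right).
Rotating 135° by 90° counterclockwise gives 045° — the wind blows toward the northeast.

045°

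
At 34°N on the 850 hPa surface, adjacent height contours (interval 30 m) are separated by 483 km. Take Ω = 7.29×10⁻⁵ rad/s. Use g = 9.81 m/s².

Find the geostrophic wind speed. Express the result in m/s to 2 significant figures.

Coriolis parameter at 34°N:
f = 2Ω sin φ = 2 × 7.29×10⁻⁵ × sin 34° = 8.15×10⁻⁵ s⁻¹
Height gradient: |∂Z/∂n| = 30 m / 483000 m = 6.21×10⁻⁵
On a pressure surface, geostrophic balance gives V_g = (g/f)|∂Z/∂n|:
V_g = 9.81 × 6.21×10⁻⁵ / 8.15×10⁻⁵ = 7.47 m/s

7.5 m/s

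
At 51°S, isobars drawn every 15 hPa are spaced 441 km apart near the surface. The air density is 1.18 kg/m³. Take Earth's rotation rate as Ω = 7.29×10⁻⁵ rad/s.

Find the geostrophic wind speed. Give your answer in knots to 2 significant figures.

Coriolis parameter at 51°S:
f = 2Ω sin φ = 2 × 7.29×10⁻⁵ × sin 51° = 1.13×10⁻⁴ s⁻¹
Pressure gradient: |∂P/∂n| = 1500 Pa / 441000 m = 3.40×10⁻³ Pa/m
Geostrophic balance (pressure-gradient force = Coriolis force):
V_g = (1/(fρ)) |∂P/∂n| = 3.40×10⁻³ / (1.13×10⁻⁴ × 1.18) = 25.4 m/s
Converting: 25.4 m/s × 1.944 = 49 knots

49 knots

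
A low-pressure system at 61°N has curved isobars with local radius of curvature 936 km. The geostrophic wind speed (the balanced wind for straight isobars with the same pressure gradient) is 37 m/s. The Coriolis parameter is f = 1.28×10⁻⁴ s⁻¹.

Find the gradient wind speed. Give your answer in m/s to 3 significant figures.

Around a low, centrifugal force acts outward with Coriolis, so pressure-gradient force balances both:
(1/ρ)|∂P/∂n| = fV + V²/R  →  V² + fR·V − fR·V_g = 0
With fR = 1.28×10⁻⁴ × 936×10³ m = 120 m/s:
V = [−fR + √((fR)² + 4 fR V_g)]/2 = [−120 + √(120² + 4×120×37)]/2 = 29.7 m/s
Subgeostrophic (V < V_g = 37 m/s), as expected around a low.

29.7 m/s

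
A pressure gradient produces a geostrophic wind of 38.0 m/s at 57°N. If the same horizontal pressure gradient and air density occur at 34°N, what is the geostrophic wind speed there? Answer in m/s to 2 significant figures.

57 m/s

With the same pressure gradient and density, V_g ∝ 1/f ∝ 1/sin φ.
V₂ = V₁ · sin φ₁ / sin φ₂ = 38.0 × sin 57° / sin 34°
V₂ = 38.0 × 0.8387/0.5592 = 57 m/s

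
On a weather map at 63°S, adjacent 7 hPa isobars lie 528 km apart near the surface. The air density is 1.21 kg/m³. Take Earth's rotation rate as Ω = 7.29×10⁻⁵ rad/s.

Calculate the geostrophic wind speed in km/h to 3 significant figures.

Coriolis parameter at 63°S:
f = 2Ω sin φ = 2 × 7.29×10⁻⁵ × sin 63° = 1.30×10⁻⁴ s⁻¹
Pressure gradient: |∂P/∂n| = 700 Pa / 528000 m = 1.33×10⁻³ Pa/m
Geostrophic balance (pressure-gradient force = Coriolis force):
V_g = (1/(fρ)) |∂P/∂n| = 1.33×10⁻³ / (1.30×10⁻⁴ × 1.21) = 8.43 m/s
Converting: 8.43 m/s × 3.6 = 30.4 km/h

30.4 km/h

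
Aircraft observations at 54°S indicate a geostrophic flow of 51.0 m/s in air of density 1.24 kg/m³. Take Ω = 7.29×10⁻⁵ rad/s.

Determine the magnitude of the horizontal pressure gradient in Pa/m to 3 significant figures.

7.46×10⁻³ Pa/m

Coriolis parameter at 54°S:
f = 2Ω sin φ = 2 × 7.29×10⁻⁵ × sin 54° = 1.18×10⁻⁴ s⁻¹
Geostrophic balance rearranged: |∂P/∂n| = f ρ V_g
|∂P/∂n| = 1.18×10⁻⁴ × 1.24 × 51.0 = 7.46×10⁻³ Pa/m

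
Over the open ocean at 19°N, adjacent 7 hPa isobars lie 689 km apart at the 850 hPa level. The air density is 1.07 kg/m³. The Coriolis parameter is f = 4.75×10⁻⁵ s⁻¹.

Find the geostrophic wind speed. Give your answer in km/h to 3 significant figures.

Pressure gradient: |∂P/∂n| = 700 Pa / 689000 m = 1.02×10⁻³ Pa/m
Geostrophic balance (pressure-gradient force = Coriolis force):
V_g = (1/(fρ)) |∂P/∂n| = 1.02×10⁻³ / (4.75×10⁻⁵ × 1.07) = 20.0 m/s
Converting: 20.0 m/s × 3.6 = 72.0 km/h

72.0 km/h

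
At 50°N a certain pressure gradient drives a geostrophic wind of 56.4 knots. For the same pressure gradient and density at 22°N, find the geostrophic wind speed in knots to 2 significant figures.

120 knots

With the same pressure gradient and density, V_g ∝ 1/f ∝ 1/sin φ.
V₂ = V₁ · sin φ₁ / sin φ₂ = 56.4 × sin 50° / sin 22°
V₂ = 56.4 × 0.7660/0.3746 = 120 knots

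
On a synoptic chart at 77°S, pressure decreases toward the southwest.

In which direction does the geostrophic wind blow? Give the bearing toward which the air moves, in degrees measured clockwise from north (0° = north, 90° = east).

The pressure-gradient force points toward the southwest (bearing 225°).
Geostrophic balance: in the Southern Hemisphere the Coriolis force deflects motion to the left, so the geostrophic wind blows 90° to the left of the pressure-gradient force (low pressure on the right).
Rotating 225° by 90° counterclockwise gives 135° — the wind blows toward the southeast.

135°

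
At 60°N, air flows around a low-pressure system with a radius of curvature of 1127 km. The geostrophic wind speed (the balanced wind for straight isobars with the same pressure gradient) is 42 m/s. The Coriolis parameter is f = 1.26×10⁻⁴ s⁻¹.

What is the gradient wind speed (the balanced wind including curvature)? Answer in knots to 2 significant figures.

66 knots

Around a low, centrifugal force acts outward with Coriolis, so pressure-gradient force balances both:
(1/ρ)|∂P/∂n| = fV + V²/R  →  V² + fR·V − fR·V_g = 0
With fR = 1.26×10⁻⁴ × 1127×10³ m = 142 m/s:
V = [−fR + √((fR)² + 4 fR V_g)]/2 = [−142 + √(142² + 4×142×42)]/2 = 33.9 m/s
Subgeostrophic (V < V_g = 42 m/s), as expected around a low.
Converting: 33.9 m/s × 1.944 = 66 knots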